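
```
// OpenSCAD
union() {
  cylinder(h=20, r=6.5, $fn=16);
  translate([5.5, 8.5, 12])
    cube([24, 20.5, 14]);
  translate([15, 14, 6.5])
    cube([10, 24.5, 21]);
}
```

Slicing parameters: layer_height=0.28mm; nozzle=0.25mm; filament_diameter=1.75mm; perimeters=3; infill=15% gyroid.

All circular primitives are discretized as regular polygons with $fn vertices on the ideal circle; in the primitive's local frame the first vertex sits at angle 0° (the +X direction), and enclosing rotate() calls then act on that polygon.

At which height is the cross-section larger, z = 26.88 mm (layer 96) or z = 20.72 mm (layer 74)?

Layer 96 (z = 26.88): the cylinder is not intersected at this z (z outside [0, 20]); the cube at (5.5, 8.5) does not reach this height (z outside [12, 26]); the cube at (15, 14) (footprint 10×24.5) is included at this height (area 245.00 mm²); Taking the union: only the 10×24.5 cube at (15, 14) is present, so the union is just that shape — area = 245.00 mm². So its area = 245.00 mm². Layer 74 (z = 20.72): the cylinder is not intersected at this z (z outside [0, 20]); the cube at (5.5, 8.5) (footprint 24×20.5) is included at this height (area 492.00 mm²); the 10×24.5 cube at (15, 14) contributes its full rectangle (area 245.00 mm²); Merging all regions: the regions partially overlap — summed areas 737.00 mm² minus the doubly-counted overlap 150.00 mm² gives 587.00 mm² — area = 587.00 mm². So its area = 587.00 mm². Layer 74 is larger (587.00 vs 245.00 mm²).

layer 74 (z = 20.72 mm)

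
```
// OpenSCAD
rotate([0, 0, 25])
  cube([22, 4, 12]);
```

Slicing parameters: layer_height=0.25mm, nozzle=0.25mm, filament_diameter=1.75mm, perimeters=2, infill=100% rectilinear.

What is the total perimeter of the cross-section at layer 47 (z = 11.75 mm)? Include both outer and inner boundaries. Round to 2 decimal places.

52.00 mm

At z = 11.75 mm: the 22×4 cube contributes its full rectangle (perimeter 52.00 mm); (whole slice rotated 25° about Z — lengths, areas and connectivity unchanged). Overall, the cross-section is a single solid region. Total boundary length (outer) = 52.00 mm.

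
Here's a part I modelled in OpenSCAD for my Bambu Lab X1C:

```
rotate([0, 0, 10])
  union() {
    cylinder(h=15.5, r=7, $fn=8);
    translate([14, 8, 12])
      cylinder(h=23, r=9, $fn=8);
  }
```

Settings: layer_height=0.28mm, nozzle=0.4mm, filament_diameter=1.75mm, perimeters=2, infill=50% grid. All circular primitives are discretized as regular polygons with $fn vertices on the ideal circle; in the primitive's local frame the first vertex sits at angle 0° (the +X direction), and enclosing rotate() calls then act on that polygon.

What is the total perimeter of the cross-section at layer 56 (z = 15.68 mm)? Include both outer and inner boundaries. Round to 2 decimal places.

At z = 15.68 mm: the cylinder is absent (z outside [0, 15.5]); the r=9 cylinder at (14, 8) contributes a regular 8-gon of circumradius 9 (perimeter = 2·8·9.000·sin(180°/8) = 55.11 mm); Merging all regions: only the r=9 cylinder at (14, 8) is present, so the union is just that shape — boundary = 55.11 mm; (whole slice rotated 10° about Z — lengths, areas and connectivity unchanged). Overall, the cross-section is a single solid region. Total boundary length (outer) = 55.11 mm.

55.11 mm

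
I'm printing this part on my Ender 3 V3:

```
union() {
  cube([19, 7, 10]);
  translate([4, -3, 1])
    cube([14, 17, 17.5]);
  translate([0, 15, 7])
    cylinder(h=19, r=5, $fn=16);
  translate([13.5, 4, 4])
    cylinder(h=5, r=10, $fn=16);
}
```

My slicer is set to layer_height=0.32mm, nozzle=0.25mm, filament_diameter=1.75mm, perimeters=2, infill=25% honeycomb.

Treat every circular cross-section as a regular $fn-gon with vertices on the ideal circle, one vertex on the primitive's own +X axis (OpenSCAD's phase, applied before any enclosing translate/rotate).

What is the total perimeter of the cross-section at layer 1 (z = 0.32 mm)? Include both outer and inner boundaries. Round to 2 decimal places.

52.00 mm

At z = 0.32 mm: the 19×7 cube contributes its full rectangle (perimeter 52.00 mm); the cube at (4, -3) does not reach this height (z outside [1, 18.5]); the cylinder at (0, 15) does not reach this height (z outside [7, 26]); the cylinder at (13.5, 4) is absent (z outside [4, 9]); Taking the union: only the 19×7 cube is present, so the union is just that shape — boundary = 52.00 mm. Overall, the cross-section is a single solid region. Total boundary length (outer) = 52.00 mm.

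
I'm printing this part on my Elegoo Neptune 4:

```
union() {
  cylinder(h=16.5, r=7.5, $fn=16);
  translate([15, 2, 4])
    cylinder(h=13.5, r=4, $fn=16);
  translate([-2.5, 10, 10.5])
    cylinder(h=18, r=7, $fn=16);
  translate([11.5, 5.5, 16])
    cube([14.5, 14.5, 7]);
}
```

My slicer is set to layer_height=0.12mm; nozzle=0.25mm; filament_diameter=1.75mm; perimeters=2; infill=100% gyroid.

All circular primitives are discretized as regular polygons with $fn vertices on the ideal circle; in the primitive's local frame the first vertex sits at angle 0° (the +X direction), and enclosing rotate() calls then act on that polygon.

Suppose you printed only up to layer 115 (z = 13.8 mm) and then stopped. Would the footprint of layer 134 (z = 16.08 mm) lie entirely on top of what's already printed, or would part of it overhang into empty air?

Compare the two slices. At z = 13.8: the r=7.5 cylinder gives a regular 16-gon of circumradius 7.5 (constant along its height) (area = (16/2)·7.500²·sin(360°/16) = 172.21 mm²); the cylinder at (15, 2): section is a regular 16-gon, circumradius r=4 (area = (16/2)·4.000²·sin(360°/16) = 48.98 mm²); the r=7 cylinder at (-2.5, 10) gives a regular 16-gon of circumradius 7 (constant along its height) (area = (16/2)·7.000²·sin(360°/16) = 150.01 mm²); the cube at (11.5, 5.5) is absent (z outside [16, 23]); Taking the union: the regions partially overlap — summed areas 371.20 mm² minus the doubly-counted overlap 27.37 mm² gives 343.84 mm² — area = 343.84 mm². At z = 16.08: the r=7.5 cylinder gives a regular 16-gon of circumradius 7.5 (constant along its height) (area = (16/2)·7.500²·sin(360°/16) = 172.21 mm²); the r=4 cylinder at (15, 2) contributes a regular 16-gon of circumradius 4 (area = (16/2)·4.000²·sin(360°/16) = 48.98 mm²); the r=7 cylinder at (-2.5, 10) contributes a regular 16-gon of circumradius 7 (area = (16/2)·7.000²·sin(360°/16) = 150.01 mm²); the cube at (11.5, 5.5) is present — its section is the full 14.5×14.5 rectangle (area 210.25 mm²); Combining (union): the regions partially overlap — summed areas 581.45 mm² minus the doubly-counted overlap 28.49 mm² gives 552.96 mm² — area = 552.96 mm². Checking containment: at z = 16.08 the cross-section extends beyond the z = 13.8 cross-section by about 209.13 mm².

part overhangs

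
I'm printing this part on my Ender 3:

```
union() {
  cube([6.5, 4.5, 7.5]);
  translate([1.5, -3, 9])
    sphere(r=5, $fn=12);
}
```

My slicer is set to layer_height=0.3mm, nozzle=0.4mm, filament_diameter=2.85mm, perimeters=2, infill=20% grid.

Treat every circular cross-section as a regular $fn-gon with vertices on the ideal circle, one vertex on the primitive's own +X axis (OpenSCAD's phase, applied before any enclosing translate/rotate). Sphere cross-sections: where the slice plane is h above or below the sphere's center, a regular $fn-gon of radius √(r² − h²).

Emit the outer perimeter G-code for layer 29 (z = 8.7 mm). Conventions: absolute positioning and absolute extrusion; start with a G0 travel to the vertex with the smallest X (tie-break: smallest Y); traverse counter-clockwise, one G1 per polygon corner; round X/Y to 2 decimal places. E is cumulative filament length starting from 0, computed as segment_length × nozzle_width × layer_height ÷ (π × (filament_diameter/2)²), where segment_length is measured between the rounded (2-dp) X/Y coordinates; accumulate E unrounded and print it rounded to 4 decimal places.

At z = 8.7 mm: the cube is absent (z outside [0, 7.5]); the r=5 sphere at (1.5, -3) slices to a regular 12-gon of circumradius 4.991 (√(r²−h²) with h=0.3 from center); Combining (union): only the r=5 sphere at (1.5, -3) is present, so the union is just that shape — 1 connected region. The outline is a single polygon with 12 vertices. Extrusion per mm of travel: 0.4 × 0.3 / (π × 1.425²) = 0.018811. Accumulating E over each segment gives final E = 0.5832.

G0 X-3.49 Y-3.00 Z8.70
G1 X-2.82 Y-5.50 E0.0487
G1 X-1.00 Y-7.32 E0.0971
G1 X1.50 Y-7.99 E0.1458
G1 X4.00 Y-7.32 E0.1945
G1 X5.82 Y-5.50 E0.2429
G1 X6.49 Y-3.00 E0.2916
G1 X5.82 Y-0.50 E0.3403
G1 X4.00 Y1.32 E0.3887
G1 X1.50 Y1.99 E0.4374
G1 X-1.00 Y1.32 E0.4860
G1 X-2.82 Y-0.50 E0.5345
G1 X-3.49 Y-3.00 E0.5832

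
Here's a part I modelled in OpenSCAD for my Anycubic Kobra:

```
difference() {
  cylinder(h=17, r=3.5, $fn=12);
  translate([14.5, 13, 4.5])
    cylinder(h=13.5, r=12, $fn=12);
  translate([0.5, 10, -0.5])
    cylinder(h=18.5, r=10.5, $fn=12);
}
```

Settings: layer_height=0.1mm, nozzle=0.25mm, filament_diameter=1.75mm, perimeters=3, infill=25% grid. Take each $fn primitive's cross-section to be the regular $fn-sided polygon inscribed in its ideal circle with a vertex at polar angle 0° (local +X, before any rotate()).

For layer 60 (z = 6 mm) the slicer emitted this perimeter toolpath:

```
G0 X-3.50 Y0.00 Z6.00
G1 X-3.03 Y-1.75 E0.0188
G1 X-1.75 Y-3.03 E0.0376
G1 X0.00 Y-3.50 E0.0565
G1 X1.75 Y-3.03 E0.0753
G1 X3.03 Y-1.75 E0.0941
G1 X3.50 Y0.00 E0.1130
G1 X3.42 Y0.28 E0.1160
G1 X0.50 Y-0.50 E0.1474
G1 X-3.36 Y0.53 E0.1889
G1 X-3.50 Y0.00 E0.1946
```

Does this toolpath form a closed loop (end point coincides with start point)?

Start point (G0): (-3.50, 0.00). End point (last G1): the path returns to the start — closed.

yes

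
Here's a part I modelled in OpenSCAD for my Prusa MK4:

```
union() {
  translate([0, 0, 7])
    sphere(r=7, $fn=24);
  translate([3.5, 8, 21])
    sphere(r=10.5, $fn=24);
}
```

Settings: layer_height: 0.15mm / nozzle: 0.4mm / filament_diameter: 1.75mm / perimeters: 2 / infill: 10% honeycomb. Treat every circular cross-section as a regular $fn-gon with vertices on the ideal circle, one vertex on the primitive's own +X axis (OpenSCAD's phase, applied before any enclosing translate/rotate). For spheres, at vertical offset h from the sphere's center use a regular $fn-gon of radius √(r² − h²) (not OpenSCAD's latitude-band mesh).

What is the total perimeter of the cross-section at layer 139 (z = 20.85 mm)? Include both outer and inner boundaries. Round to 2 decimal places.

At z = 20.85 mm: the sphere is not intersected at this z (|z−center|=13.850 > r=7); the sphere at (3.5, 8): section is a regular 24-gon, circumradius = √(r²−h²) = √(10.5²−0.15²) = 10.499 (perimeter = 2·24·10.499·sin(180°/24) = 65.78 mm); Merging all regions: only the r=10.5 sphere at (3.5, 8) is present, so the union is just that shape — boundary = 65.78 mm. Overall, the cross-section is a single solid region. Total boundary length (outer) = 65.78 mm.

65.78 mm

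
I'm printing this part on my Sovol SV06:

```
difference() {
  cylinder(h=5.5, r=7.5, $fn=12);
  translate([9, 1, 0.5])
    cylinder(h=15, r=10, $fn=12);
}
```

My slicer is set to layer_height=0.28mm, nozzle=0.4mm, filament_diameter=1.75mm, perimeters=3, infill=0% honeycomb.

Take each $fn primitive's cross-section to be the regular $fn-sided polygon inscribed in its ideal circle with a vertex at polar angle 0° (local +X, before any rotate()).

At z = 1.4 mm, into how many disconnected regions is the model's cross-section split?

1

At z = 1.4 mm: the r=7.5 cylinder contributes a regular 12-gon of circumradius 7.5; the r=10 cylinder at (9, 1) gives a regular 12-gon of circumradius 10 (constant along its height); Taking the first minus the rest: starting from the r=7.5 cylinder, the r=10 cylinder at (9, 1) partially overlaps it — only the 80.64 mm² overlap (of its 300.00 mm²) is removed, clipping the outline — 1 connected region. The result has 1 disconnected region.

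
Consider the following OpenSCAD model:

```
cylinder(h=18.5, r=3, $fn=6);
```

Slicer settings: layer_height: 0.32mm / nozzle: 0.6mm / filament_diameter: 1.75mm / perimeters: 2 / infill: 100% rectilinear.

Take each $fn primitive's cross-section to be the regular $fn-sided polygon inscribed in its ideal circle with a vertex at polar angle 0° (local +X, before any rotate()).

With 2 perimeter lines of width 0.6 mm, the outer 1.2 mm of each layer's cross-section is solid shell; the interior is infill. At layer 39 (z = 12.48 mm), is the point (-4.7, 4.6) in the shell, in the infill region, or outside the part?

outside

At z = 12.48 mm: the r=3 cylinder contributes a regular 6-gon of circumradius 3. Overall, the cross-section is a single solid region. The nearest boundary edge runs (1.50, 2.60)→(-1.50, 2.60); distance from the point to it = 3.77 mm. The point is not inside any of the regions above, so it lies outside the cross-section (3.77 mm from the nearest boundary).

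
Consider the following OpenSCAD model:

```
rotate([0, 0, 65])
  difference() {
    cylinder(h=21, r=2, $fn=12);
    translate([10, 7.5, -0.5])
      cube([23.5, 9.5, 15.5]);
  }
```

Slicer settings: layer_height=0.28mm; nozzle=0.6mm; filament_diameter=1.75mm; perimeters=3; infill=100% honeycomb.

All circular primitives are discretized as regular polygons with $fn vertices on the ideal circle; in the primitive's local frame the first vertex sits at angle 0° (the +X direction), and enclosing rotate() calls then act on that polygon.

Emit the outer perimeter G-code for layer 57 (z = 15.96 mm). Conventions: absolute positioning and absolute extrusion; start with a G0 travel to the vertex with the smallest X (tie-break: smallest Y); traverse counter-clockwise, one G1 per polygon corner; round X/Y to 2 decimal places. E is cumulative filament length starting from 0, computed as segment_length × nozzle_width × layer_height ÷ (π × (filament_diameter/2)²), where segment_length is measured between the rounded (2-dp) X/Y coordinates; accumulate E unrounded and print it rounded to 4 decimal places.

At z = 15.96 mm: the r=2 cylinder contributes a regular 12-gon of circumradius 2; the cube at (10, 7.5) is absent (z outside [-0.5, 15]); Subtracting the remaining from the first: none of the subtracted shapes is present at this height, so the r=2 cylinder is unchanged — 1 connected region; (rotated 65° about Z; rotation is an isometry so areas/perimeters/island counts are preserved). The outline is a single polygon with 12 vertices. Extrusion per mm of travel: 0.6 × 0.28 / (π × 0.875²) = 0.069846. Accumulating E over each segment gives final E = 0.8677.

G0 X-1.99 Y-0.17 Z15.96
G1 X-1.64 Y-1.15 E0.0727
G1 X-0.85 Y-1.81 E0.1446
G1 X0.17 Y-1.99 E0.2169
G1 X1.15 Y-1.64 E0.2896
G1 X1.81 Y-0.85 E0.3615
G1 X1.99 Y0.17 E0.4339
G1 X1.64 Y1.15 E0.5065
G1 X0.85 Y1.81 E0.5784
G1 X-0.17 Y1.99 E0.6508
G1 X-1.15 Y1.64 E0.7235
G1 X-1.81 Y0.85 E0.7954
G1 X-1.99 Y-0.17 E0.8677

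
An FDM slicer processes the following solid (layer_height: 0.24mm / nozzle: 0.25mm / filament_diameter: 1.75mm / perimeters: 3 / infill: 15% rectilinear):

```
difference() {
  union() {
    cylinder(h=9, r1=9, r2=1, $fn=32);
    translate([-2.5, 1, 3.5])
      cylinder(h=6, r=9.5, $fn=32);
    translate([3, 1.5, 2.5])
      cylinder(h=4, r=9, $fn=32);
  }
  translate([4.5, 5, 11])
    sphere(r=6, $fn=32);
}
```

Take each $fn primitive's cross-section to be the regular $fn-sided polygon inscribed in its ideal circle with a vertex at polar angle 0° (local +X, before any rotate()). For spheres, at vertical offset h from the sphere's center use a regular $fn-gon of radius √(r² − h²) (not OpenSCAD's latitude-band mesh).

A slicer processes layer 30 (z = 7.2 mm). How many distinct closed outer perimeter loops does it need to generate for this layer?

1

At z = 7.2 mm: the cone contributes a regular 32-gon of circumradius 2.600 (interpolated between r1=9 and r2=1 at t=0.800); the r=9.5 cylinder at (-2.5, 1) gives a regular 32-gon of circumradius 9.5 (constant along its height); the cylinder at (3, 1.5) is absent (z outside [2.5, 6.5]); Taking the union: the cone lies entirely inside the r=9.5 cylinder at (-2.5, 1), so the union is just the r=9.5 cylinder at (-2.5, 1) — 1 connected region; the r=6 sphere at (4.5, 5) slices to a regular 32-gon of circumradius 4.643 (√(r²−h²) with h=3.8 from center); Subtracting the remaining from the first: starting from that combined region, the r=6 sphere at (4.5, 5) partially overlaps it — only the 43.05 mm² overlap (of its 67.30 mm²) is removed, clipping the outline — 1 connected region. The result has 1 disconnected region.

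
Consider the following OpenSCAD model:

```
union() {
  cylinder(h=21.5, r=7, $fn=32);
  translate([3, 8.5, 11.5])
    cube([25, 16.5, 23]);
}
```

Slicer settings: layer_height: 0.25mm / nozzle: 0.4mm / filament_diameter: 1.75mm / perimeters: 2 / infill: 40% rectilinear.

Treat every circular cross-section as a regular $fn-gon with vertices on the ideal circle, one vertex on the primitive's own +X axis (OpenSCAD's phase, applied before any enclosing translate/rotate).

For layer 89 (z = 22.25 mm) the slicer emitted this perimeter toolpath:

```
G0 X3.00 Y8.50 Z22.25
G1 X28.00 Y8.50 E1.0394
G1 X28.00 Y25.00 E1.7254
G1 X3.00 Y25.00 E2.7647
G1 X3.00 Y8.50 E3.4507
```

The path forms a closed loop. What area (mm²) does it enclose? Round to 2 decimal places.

Apply the shoelace formula to the sequence of (X, Y) vertices; enclosed area = 412.50 mm².

412.50 mm²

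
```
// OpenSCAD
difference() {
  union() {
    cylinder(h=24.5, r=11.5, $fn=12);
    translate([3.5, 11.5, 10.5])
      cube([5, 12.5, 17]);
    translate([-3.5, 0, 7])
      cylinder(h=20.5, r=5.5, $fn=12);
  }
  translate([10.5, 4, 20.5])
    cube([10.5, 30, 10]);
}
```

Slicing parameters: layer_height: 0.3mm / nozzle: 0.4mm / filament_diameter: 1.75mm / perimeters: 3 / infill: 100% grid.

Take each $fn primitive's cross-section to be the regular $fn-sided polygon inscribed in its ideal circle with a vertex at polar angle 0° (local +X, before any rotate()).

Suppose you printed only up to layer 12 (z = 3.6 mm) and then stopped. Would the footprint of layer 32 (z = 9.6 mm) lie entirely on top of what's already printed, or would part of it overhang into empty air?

entirely on top

Compare the two slices. At z = 3.6: the cylinder: section is a regular 12-gon, circumradius r=11.5 (area = (12/2)·11.500²·sin(360°/12) = 396.75 mm²); the cube at (3.5, 11.5) does not reach this height (z outside [10.5, 27.5]); the cylinder at (-3.5, 0) does not reach this height (z outside [7, 27.5]); Combining (union): only the r=11.5 cylinder is present, so the union is just that shape — area = 396.75 mm²; the cube at (10.5, 4) does not reach this height (z outside [20.5, 30.5]); Taking the first minus the rest: none of the subtracted shapes is present at this height, so the result so far is unchanged — area = 396.75 mm². At z = 9.6: the cylinder: section is a regular 12-gon, circumradius r=11.5 (area = (12/2)·11.500²·sin(360°/12) = 396.75 mm²); the cube at (3.5, 11.5) is not intersected at this z (z outside [10.5, 27.5]); the r=5.5 cylinder at (-3.5, 0) gives a regular 12-gon of circumradius 5.5 (constant along its height) (area = (12/2)·5.500²·sin(360°/12) = 90.75 mm²); Combining (union): the r=5.5 cylinder at (-3.5, 0) lies entirely inside the r=11.5 cylinder, so the union is just the r=11.5 cylinder — area = 396.75 mm²; the cube at (10.5, 4) is not intersected at this z (z outside [20.5, 30.5]); Taking the first minus the rest: none of the subtracted shapes is present at this height, so the result so far is unchanged — area = 396.75 mm². Checking containment: the cross-section at z = 9.6 is a subset of the cross-section at z = 3.6.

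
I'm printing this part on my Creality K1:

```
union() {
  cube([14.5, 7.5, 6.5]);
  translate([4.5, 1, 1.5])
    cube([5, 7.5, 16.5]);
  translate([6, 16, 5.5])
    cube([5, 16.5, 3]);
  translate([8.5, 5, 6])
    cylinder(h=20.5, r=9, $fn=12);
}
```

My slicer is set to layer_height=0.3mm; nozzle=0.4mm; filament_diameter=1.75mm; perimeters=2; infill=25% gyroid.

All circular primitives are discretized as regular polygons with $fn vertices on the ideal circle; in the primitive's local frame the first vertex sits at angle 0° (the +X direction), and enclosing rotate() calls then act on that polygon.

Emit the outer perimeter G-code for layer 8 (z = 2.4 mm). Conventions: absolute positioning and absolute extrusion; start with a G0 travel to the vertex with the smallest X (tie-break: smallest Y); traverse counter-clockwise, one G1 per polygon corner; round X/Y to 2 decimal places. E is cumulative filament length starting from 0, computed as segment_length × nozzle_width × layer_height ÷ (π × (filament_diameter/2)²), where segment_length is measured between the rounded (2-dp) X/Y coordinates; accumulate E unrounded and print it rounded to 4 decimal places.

At z = 2.4 mm: the cube is present — its section is the full 14.5×7.5 rectangle; the cube at (4.5, 1) (footprint 5×7.5) is included at this height; the cube at (6, 16) does not reach this height (z outside [5.5, 8.5]); the cylinder at (8.5, 5) is absent (z outside [6, 26.5]); Merging all regions: the regions partially overlap (shared area 32.50 mm²), so overlapping operands fuse into one piece — 1 connected region. The outline is a single polygon with 8 vertices. Extrusion per mm of travel: 0.4 × 0.3 / (π × 0.875²) = 0.049890. Accumulating E over each segment gives final E = 2.2949.

G0 X0.00 Y0.00 Z2.40
G1 X14.50 Y0.00 E0.7234
G1 X14.50 Y7.50 E1.0976
G1 X9.50 Y7.50 E1.3470
G1 X9.50 Y8.50 E1.3969
G1 X4.50 Y8.50 E1.6464
G1 X4.50 Y7.50 E1.6963
G1 X0.00 Y7.50 E1.9208
G1 X0.00 Y0.00 E2.2949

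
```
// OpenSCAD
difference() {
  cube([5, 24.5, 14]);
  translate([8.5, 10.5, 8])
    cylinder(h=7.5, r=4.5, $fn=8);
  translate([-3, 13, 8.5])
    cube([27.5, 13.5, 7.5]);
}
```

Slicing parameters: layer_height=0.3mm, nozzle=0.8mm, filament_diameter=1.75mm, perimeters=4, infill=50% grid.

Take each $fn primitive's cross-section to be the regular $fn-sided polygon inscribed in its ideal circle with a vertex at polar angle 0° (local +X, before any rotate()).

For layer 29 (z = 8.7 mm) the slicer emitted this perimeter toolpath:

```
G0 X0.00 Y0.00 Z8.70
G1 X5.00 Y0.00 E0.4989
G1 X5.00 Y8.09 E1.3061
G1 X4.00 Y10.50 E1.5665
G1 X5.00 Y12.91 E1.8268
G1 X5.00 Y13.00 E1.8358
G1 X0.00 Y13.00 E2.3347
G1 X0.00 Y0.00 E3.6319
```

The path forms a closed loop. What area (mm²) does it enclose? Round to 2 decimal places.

62.59 mm²

Apply the shoelace formula to the sequence of (X, Y) vertices; enclosed area = 62.59 mm².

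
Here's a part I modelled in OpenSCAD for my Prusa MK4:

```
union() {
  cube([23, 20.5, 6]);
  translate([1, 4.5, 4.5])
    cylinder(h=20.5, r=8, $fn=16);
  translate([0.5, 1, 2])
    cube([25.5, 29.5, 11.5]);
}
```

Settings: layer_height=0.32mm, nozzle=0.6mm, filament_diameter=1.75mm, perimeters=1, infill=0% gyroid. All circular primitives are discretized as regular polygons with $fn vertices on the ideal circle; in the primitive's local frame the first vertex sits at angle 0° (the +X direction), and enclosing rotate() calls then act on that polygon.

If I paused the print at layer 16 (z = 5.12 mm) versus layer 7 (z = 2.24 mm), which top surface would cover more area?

Layer 16 (z = 5.12): the cube (footprint 23×20.5) is included at this height (area 471.50 mm²); the cylinder at (1, 4.5): section is a regular 16-gon, circumradius r=8 (area = (16/2)·8.000²·sin(360°/16) = 195.93 mm²); the cube at (0.5, 1) (footprint 25.5×29.5) is included at this height (area 752.25 mm²); Combining (union): the regions partially overlap — summed areas 1419.68 mm² minus the doubly-counted overlap 533.63 mm² gives 886.05 mm² — area = 886.05 mm². So its area = 886.05 mm². Layer 7 (z = 2.24): the cube is present — its section is the full 23×20.5 rectangle (area 471.50 mm²); the cylinder at (1, 4.5) does not reach this height (z outside [4.5, 25]); the cube at (0.5, 1) (footprint 25.5×29.5) is included at this height (area 752.25 mm²); Merging all regions: the regions partially overlap — summed areas 1223.75 mm² minus the doubly-counted overlap 438.75 mm² gives 785.00 mm² — area = 785.00 mm². So its area = 785.00 mm². Layer 16 is larger (886.05 vs 785.00 mm²).

layer 16 (z = 5.12 mm)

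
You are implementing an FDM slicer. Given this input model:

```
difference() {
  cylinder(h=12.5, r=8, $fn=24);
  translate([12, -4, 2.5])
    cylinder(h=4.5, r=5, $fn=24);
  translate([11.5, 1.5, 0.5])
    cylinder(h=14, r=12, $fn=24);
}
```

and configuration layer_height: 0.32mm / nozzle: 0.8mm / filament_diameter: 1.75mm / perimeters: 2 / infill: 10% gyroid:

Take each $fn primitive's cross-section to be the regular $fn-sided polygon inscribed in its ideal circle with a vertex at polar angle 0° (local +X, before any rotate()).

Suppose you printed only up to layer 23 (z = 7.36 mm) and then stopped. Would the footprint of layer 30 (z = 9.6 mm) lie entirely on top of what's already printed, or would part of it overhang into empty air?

Compare the two slices. At z = 7.36: the r=8 cylinder contributes a regular 24-gon of circumradius 8 (area = (24/2)·8.000²·sin(360°/24) = 198.77 mm²); the cylinder at (12, -4) does not reach this height (z outside [2.5, 7]); the cylinder at (11.5, 1.5): section is a regular 24-gon, circumradius r=12 (area = (24/2)·12.000²·sin(360°/24) = 447.24 mm²); After the difference (first − rest): starting from the r=8 cylinder (198.77 mm²), the r=12 cylinder at (11.5, 1.5) partially overlaps it — only the 90.25 mm² overlap (of its 447.24 mm²) is removed, clipping the outline — area = 108.52 mm². At z = 9.6: the r=8 cylinder contributes a regular 24-gon of circumradius 8 (area = (24/2)·8.000²·sin(360°/24) = 198.77 mm²); the cylinder at (12, -4) does not reach this height (z outside [2.5, 7]); the r=12 cylinder at (11.5, 1.5) contributes a regular 24-gon of circumradius 12 (area = (24/2)·12.000²·sin(360°/24) = 447.24 mm²); Taking the first minus the rest: starting from the r=8 cylinder (198.77 mm²), the r=12 cylinder at (11.5, 1.5) partially overlaps it — only the 90.25 mm² overlap (of its 447.24 mm²) is removed, clipping the outline — area = 108.52 mm². Checking containment: the cross-section at z = 9.6 is a subset of the cross-section at z = 7.36.

entirely on top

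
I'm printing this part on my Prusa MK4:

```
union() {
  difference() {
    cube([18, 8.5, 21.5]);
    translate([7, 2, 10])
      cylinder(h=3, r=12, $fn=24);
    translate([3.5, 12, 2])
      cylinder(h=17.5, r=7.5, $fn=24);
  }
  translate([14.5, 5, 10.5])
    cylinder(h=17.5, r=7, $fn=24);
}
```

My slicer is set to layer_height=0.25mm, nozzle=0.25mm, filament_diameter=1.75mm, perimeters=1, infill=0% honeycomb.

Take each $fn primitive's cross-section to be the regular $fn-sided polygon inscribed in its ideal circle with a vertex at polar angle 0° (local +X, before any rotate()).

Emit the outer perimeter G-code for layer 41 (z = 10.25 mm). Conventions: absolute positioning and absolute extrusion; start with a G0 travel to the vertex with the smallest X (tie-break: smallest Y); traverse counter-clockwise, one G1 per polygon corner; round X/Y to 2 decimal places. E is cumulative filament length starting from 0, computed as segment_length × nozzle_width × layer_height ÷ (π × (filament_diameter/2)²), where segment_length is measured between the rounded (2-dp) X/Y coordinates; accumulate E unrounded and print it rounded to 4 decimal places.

At z = 10.25 mm: the 18×8.5 cube contributes its full rectangle; the r=12 cylinder at (7, 2) contributes a regular 24-gon of circumradius 12; the r=7.5 cylinder at (3.5, 12) contributes a regular 24-gon of circumradius 7.5; Taking the first minus the rest: starting from the 18×8.5 cube, the r=12 cylinder at (7, 2) partially overlaps it — only the 152.15 mm² overlap (of its 447.24 mm²) is removed, clipping the outline; the r=7.5 cylinder at (3.5, 12) misses the remaining region (no effect) — 1 connected region; the cylinder at (14.5, 5) is absent (z outside [10.5, 28]); Taking the union: only the result so far is present, so the union is just that shape — 1 connected region. The outline is a single polygon with 4 vertices. Extrusion per mm of travel: 0.25 × 0.25 / (π × 0.875²) = 0.025984. Accumulating E over each segment gives final E = 0.1346.

G0 X17.01 Y8.50 Z10.25
G1 X17.39 Y8.00 E0.0163
G1 X18.00 Y6.53 E0.0577
G1 X18.00 Y8.50 E0.1089
G1 X17.01 Y8.50 E0.1346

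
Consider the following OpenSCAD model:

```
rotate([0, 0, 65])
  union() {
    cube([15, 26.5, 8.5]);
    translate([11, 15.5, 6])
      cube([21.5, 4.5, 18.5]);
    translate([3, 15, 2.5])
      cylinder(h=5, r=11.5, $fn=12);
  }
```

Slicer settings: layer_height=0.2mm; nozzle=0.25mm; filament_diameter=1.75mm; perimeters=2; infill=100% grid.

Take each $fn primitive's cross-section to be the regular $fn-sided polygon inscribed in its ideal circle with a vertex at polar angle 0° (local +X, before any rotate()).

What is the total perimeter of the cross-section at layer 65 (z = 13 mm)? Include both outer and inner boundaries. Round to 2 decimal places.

At z = 13 mm: the cube is not intersected at this z (z outside [0, 8.5]); the cube at (11, 15.5) (footprint 21.5×4.5) is included at this height (perimeter 52.00 mm); the cylinder at (3, 15) does not reach this height (z outside [2.5, 7.5]); Taking the union: only the 21.5×4.5 cube at (11, 15.5) is present, so the union is just that shape — boundary = 52.00 mm; (rotated 65° about Z; rotation is an isometry so areas/perimeters/island counts are preserved). Overall, the cross-section is a single solid region. Total boundary length (outer) = 52.00 mm.

52.00 mm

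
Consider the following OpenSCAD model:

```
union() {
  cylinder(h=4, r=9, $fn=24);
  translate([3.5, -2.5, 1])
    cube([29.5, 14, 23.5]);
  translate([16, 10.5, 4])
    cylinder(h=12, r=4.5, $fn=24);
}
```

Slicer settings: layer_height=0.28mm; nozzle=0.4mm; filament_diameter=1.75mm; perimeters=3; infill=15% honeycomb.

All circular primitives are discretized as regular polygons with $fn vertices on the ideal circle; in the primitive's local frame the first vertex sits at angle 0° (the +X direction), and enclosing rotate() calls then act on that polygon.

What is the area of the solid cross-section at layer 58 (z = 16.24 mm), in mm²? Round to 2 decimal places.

At z = 16.24 mm: the cylinder does not reach this height (z outside [0, 4]); the 29.5×14 cube at (3.5, -2.5) contributes its full rectangle (area 413.00 mm²); the cylinder at (16, 10.5) is not intersected at this z (z outside [4, 16]); Combining (union): only the 29.5×14 cube at (3.5, -2.5) is present, so the union is just that shape — area = 413.00 mm². Overall, the cross-section is a single solid region. Net area = 413.00 mm².

413.00 mm²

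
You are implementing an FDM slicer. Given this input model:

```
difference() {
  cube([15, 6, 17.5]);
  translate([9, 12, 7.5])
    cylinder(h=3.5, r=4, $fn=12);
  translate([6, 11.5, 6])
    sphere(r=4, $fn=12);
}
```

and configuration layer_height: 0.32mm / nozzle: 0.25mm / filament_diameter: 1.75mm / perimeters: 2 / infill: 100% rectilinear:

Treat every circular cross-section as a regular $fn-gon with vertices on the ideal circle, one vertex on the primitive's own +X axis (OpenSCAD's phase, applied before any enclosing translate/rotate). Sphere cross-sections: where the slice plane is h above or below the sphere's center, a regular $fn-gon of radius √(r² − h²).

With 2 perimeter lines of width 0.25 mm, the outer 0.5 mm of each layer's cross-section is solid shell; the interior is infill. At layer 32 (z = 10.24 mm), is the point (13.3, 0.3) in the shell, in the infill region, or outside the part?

At z = 10.24 mm: the 15×6 cube contributes its full rectangle; the r=4 cylinder at (9, 12) contributes a regular 12-gon of circumradius 4; the sphere at (6, 11.5) is not intersected at this z (|z−center|=4.240 > r=4); Subtracting the remaining from the first: starting from the 15×6 cube, the r=4 cylinder at (9, 12) misses the remaining region (no effect) — 1 connected region. Overall, the cross-section is a single solid region. The nearest boundary edge runs (15.00, 0.00)→(0.00, 0.00); distance from the point to it = 0.30 mm. The point is inside the cross-section, 0.30 mm from the nearest boundary — within the 0.5 mm shell band (2 × 0.25).

shell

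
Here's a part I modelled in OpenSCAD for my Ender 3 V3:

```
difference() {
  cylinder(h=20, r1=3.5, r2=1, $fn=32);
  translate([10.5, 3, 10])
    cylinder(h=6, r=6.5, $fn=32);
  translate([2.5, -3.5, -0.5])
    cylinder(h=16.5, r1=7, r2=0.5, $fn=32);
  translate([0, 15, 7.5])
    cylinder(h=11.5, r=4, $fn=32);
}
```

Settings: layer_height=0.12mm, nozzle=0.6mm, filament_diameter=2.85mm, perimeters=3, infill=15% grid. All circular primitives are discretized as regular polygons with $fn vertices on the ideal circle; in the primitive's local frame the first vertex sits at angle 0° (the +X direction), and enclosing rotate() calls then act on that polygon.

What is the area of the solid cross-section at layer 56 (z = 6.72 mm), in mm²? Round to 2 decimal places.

At z = 6.72 mm: the cone: at t=0.336 of its height the radius interpolates to r₁+(r₂−r₁)t = 2.660, giving a regular 32-gon of that circumradius (area = (32/2)·2.660²·sin(360°/32) = 22.09 mm²); the cylinder at (10.5, 3) does not reach this height (z outside [10, 16]); the cone at (2.5, -3.5) (r1=7→r2=0.5) has section circumradius 4.156 here — a regular 32-gon (area = (32/2)·4.156²·sin(360°/32) = 53.91 mm²); the cylinder at (0, 15) is not intersected at this z (z outside [7.5, 19]); Taking the first minus the rest: starting from the cone (22.09 mm²), the cone at (2.5, -3.5) partially overlaps it — only the 8.74 mm² overlap (of its 53.91 mm²) is removed, clipping the outline — area = 13.35 mm². Overall, the cross-section is a single solid region. Net area = 13.35 mm².

13.35 mm²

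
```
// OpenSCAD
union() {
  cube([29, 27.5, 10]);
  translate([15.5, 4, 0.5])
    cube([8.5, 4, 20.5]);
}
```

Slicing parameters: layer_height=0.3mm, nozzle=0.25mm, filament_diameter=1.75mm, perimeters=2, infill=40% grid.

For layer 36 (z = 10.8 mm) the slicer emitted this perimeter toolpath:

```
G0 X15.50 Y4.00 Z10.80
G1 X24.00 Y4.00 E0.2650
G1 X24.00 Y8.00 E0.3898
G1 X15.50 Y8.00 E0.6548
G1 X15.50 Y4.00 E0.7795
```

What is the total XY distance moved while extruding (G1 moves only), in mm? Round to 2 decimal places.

25.00 mm

Sum the Euclidean lengths of each G1 segment: total = 25.00 mm.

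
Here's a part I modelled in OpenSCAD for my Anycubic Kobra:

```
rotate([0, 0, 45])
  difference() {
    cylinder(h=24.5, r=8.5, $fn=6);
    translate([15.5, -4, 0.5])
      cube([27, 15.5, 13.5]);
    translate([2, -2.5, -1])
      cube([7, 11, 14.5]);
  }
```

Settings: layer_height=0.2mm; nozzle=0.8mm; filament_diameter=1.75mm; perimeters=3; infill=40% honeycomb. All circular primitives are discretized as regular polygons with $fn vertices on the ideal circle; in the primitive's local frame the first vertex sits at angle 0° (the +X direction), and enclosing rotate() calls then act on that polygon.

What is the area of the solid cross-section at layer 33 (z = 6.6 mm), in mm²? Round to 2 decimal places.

141.06 mm²

At z = 6.6 mm: the r=8.5 cylinder gives a regular 6-gon of circumradius 8.5 (constant along its height) (area = (6/2)·8.500²·sin(360°/6) = 187.71 mm²); the cube at (15.5, -4) (footprint 27×15.5) is included at this height (area 418.50 mm²); the 7×11 cube at (2, -2.5) contributes its full rectangle (area 77.00 mm²); Taking the first minus the rest: starting from the r=8.5 cylinder (187.71 mm²), the 27×15.5 cube at (15.5, -4) misses the remaining region (no effect); the 7×11 cube at (2, -2.5) partially overlaps it — only the 46.65 mm² overlap (of its 77.00 mm²) is removed, clipping the outline — area = 141.06 mm²; (whole slice rotated 45° about Z — lengths, areas and connectivity unchanged). Overall, the cross-section is a single solid region. Net area = 141.06 mm².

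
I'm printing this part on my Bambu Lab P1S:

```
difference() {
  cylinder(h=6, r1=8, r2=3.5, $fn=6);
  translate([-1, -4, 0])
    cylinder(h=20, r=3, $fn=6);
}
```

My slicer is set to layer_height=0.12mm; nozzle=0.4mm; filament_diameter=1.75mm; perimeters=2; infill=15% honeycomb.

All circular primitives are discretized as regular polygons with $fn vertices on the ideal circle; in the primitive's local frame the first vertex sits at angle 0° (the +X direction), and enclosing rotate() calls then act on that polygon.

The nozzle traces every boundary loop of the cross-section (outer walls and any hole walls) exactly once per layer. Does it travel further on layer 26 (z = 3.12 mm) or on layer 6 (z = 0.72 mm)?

layer 6 (z = 0.72 mm)

Layer 26 (z = 3.12): the cone: at t=0.520 of its height the radius interpolates to r₁+(r₂−r₁)t = 5.660, giving a regular 6-gon of that circumradius (perimeter = 2·6·5.660·sin(180°/6) = 33.96 mm); the r=3 cylinder at (-1, -4) contributes a regular 6-gon of circumradius 3 (perimeter = 2·6·3.000·sin(180°/6) = 18.00 mm); Subtracting the remaining from the first: starting from the cone, the r=3 cylinder at (-1, -4) partially overlaps it — only the 15.86 mm² overlap (of its 23.38 mm²) is removed, clipping the outline — boundary = 37.35 mm. So its perimeter = 37.35 mm. Layer 6 (z = 0.72): the cone (r1=8→r2=3.5) has section circumradius 7.460 here — a regular 6-gon (perimeter = 2·6·7.460·sin(180°/6) = 44.76 mm); the cylinder at (-1, -4): section is a regular 6-gon, circumradius r=3 (perimeter = 2·6·3.000·sin(180°/6) = 18.00 mm); Subtracting the remaining from the first: starting from the cone, the r=3 cylinder at (-1, -4) partially overlaps it — only the 22.96 mm² overlap (of its 23.38 mm²) is removed, clipping the outline — boundary = 56.28 mm. So its perimeter = 56.28 mm. Layer 6 is larger (56.28 vs 37.35 mm).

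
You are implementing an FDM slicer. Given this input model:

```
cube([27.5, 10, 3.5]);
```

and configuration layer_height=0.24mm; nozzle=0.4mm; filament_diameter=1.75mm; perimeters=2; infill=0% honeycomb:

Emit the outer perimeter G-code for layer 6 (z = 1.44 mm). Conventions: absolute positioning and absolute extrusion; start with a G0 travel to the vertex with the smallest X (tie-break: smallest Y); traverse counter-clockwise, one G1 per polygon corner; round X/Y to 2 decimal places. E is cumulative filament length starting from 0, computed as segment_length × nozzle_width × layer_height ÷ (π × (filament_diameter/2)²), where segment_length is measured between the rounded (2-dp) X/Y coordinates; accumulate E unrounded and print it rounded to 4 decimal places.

G0 X0.00 Y0.00 Z1.44
G1 X27.50 Y0.00 E1.0976
G1 X27.50 Y10.00 E1.4967
G1 X0.00 Y10.00 E2.5943
G1 X0.00 Y0.00 E2.9934

At z = 1.44 mm: the 27.5×10 cube contributes its full rectangle. The outline is a single polygon with 4 vertices. Extrusion per mm of travel: 0.4 × 0.24 / (π × 0.875²) = 0.039912. Accumulating E over each segment gives final E = 2.9934.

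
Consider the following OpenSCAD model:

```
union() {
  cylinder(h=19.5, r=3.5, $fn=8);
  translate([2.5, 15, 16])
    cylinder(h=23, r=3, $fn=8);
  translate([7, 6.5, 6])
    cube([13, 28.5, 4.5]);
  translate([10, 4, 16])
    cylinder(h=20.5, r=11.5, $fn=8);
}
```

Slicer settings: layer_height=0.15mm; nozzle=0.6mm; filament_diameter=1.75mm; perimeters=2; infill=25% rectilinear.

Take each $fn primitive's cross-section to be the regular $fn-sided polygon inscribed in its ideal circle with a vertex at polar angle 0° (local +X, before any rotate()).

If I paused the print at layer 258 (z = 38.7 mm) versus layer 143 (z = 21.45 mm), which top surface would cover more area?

Layer 258 (z = 38.7): the cylinder is not intersected at this z (z outside [0, 19.5]); the r=3 cylinder at (2.5, 15) contributes a regular 8-gon of circumradius 3 (area = (8/2)·3.000²·sin(360°/8) = 25.46 mm²); the cube at (7, 6.5) does not reach this height (z outside [6, 10.5]); the cylinder at (10, 4) is not intersected at this z (z outside [16, 36.5]); Taking the union: only the r=3 cylinder at (2.5, 15) is present, so the union is just that shape — area = 25.46 mm². So its area = 25.46 mm². Layer 143 (z = 21.45): the cylinder is absent (z outside [0, 19.5]); the r=3 cylinder at (2.5, 15) contributes a regular 8-gon of circumradius 3 (area = (8/2)·3.000²·sin(360°/8) = 25.46 mm²); the cube at (7, 6.5) does not reach this height (z outside [6, 10.5]); the r=11.5 cylinder at (10, 4) gives a regular 8-gon of circumradius 11.5 (constant along its height) (area = (8/2)·11.500²·sin(360°/8) = 374.06 mm²); Taking the union: the regions partially overlap — summed areas 399.52 mm² minus the doubly-counted overlap 0.97 mm² gives 398.55 mm² — area = 398.55 mm². So its area = 398.55 mm². Layer 143 is larger (398.55 vs 25.46 mm²).

layer 143 (z = 21.45 mm)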